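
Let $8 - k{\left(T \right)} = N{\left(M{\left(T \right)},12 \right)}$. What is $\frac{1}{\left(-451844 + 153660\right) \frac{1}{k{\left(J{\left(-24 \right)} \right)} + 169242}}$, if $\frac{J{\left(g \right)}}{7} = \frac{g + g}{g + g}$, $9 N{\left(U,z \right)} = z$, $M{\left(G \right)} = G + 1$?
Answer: $- \frac{253873}{447276} \approx -0.5676$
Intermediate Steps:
$M{\left(G \right)} = 1 + G$
$N{\left(U,z \right)} = \frac{z}{9}$
$J{\left(g \right)} = 7$ ($J{\left(g \right)} = 7 \frac{g + g}{g + g} = 7 \frac{2 g}{2 g} = 7 \cdot 2 g \frac{1}{2 g} = 7 \cdot 1 = 7$)
$k{\left(T \right)} = \frac{20}{3}$ ($k{\left(T \right)} = 8 - \frac{1}{9} \cdot 12 = 8 - \frac{4}{3} = \frac{20}{3}$)
$\frac{1}{\left(-451844 + 153660\right) \frac{1}{k{\left(J{\left(-24 \right)} \right)} + 169242}} = \frac{1}{\left(-451844 + 153660\right) \frac{1}{\frac{20}{3} + 169242}} = \frac{1}{\left(-298184\right) \frac{1}{\frac{507746}{3}}} = \frac{1}{\left(-298184\right) \frac{3}{507746}} = \frac{1}{- \frac{447276}{253873}} = - \frac{253873}{447276}$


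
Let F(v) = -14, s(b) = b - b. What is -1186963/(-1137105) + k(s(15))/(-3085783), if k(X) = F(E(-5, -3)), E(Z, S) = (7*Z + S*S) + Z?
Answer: 3662726166499/3508859278215 ≈ 1.0438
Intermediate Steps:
E(Z, S) = S**2 + 8*Z (E(Z, S) = (7*Z + S**2) + Z = (S**2 + 7*Z) + Z = S**2 + 8*Z)
s(b) = 0
k(X) = -14
-1186963/(-1137105) + k(s(15))/(-3085783) = -1186963/(-1137105) - 14/(-3085783) = -1186963*(-1/1137105) - 14*(-1/3085783) = 1186963/1137105 + 14/3085783 = 3662726166499/3508859278215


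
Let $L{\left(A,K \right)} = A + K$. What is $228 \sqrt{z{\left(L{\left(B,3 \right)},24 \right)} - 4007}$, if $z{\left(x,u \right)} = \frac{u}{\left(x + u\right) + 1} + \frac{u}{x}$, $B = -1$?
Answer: $76 i \sqrt{35947} \approx 14409.0 i$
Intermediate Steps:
$z{\left(x,u \right)} = \frac{u}{x} + \frac{u}{1 + u + x}$ ($z{\left(x,u \right)} = \frac{u}{\left(u + x\right) + 1} + \frac{u}{x} = \frac{u}{1 + u + x} + \frac{u}{x} = \frac{u}{x} + \frac{u}{1 + u + x}$)
$228 \sqrt{z{\left(L{\left(B,3 \right)},24 \right)} - 4007} = 228 \sqrt{\frac{24 \left(1 + 24 + 2 \left(-1 + 3\right)\right)}{\left(-1 + 3\right) \left(1 + 24 + \left(-1 + 3\right)\right)} - 4007} = 228 \sqrt{\frac{24 \left(1 + 24 + 2 \cdot 2\right)}{2 \left(1 + 24 + 2\right)} - 4007} = 228 \sqrt{24 \cdot \frac{1}{2} \cdot \frac{1}{27} \left(1 + 24 + 4\right) - 4007} = 228 \sqrt{24 \cdot \frac{1}{2} \cdot \frac{1}{27} \cdot 29 - 4007} = 228 \sqrt{\frac{116}{9} - 4007} = 228 \sqrt{- \frac{35947}{9}} = 228 \frac{i \sqrt{35947}}{3} = 76 i \sqrt{35947}$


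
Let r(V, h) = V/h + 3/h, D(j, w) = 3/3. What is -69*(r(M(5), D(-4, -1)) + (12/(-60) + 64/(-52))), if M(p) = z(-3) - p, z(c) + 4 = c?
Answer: 46782/65 ≈ 719.72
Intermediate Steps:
D(j, w) = 1 (D(j, w) = 3*(1/3) = 1)
z(c) = -4 + c
M(p) = -7 - p (M(p) = (-4 - 3) - p = -7 - p)
r(V, h) = 3/h + V/h
-69*(r(M(5), D(-4, -1)) + (12/(-60) + 64/(-52))) = -69*((3 + (-7 - 1*5))/1 + (12/(-60) + 64/(-52))) = -69*(1*(3 + (-7 - 5)) + (12*(-1/60) + 64*(-1/52))) = -69*(1*(3 - 12) + (-1/5 - 16/13)) = -69*(1*(-9) - 93/65) = -69*(-9 - 93/65) = -69*(-678/65) = 46782/65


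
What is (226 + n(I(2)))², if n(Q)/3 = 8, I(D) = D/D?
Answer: 62500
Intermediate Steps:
I(D) = 1
n(Q) = 24 (n(Q) = 3*8 = 24)
(226 + n(I(2)))² = (226 + 24)² = 250² = 62500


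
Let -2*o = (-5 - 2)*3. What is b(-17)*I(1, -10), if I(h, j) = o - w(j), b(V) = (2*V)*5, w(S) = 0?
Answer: -1785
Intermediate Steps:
o = 21/2 (o = -(-5 - 2)*3/2 = -(-7)*3/2 = -½*(-21) = 21/2 ≈ 10.500)
b(V) = 10*V
I(h, j) = 21/2 (I(h, j) = 21/2 - 1*0 = 21/2 + 0 = 21/2)
b(-17)*I(1, -10) = (10*(-17))*(21/2) = -170*21/2 = -1785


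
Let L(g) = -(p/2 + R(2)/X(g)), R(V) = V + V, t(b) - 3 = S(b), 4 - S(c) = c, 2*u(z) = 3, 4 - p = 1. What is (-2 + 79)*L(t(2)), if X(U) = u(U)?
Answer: -1925/6 ≈ -320.83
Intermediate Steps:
p = 3 (p = 4 - 1*1 = 4 - 1 = 3)
u(z) = 3/2 (u(z) = (½)*3 = 3/2)
S(c) = 4 - c
X(U) = 3/2
t(b) = 7 - b (t(b) = 3 + (4 - b) = 7 - b)
R(V) = 2*V
L(g) = -25/6 (L(g) = -(3/2 + (2*2)/(3/2)) = -(3*(½) + 4*(⅔)) = -(3/2 + 8/3) = -1*25/6 = -25/6)
(-2 + 79)*L(t(2)) = (-2 + 79)*(-25/6) = 77*(-25/6) = -1925/6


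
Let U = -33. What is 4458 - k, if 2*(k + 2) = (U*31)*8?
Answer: 8552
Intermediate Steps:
k = -4094 (k = -2 + (-33*31*8)/2 = -2 + (-1023*8)/2 = -2 + (½)*(-8184) = -2 - 4092 = -4094)
4458 - k = 4458 - 1*(-4094) = 4458 + 4094 = 8552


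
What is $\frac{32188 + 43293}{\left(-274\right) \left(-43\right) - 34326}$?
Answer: $- \frac{75481}{22544} \approx -3.3482$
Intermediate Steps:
$\frac{32188 + 43293}{\left(-274\right) \left(-43\right) - 34326} = \frac{75481}{11782 - 34326} = \frac{75481}{-22544} = 75481 \left(- \frac{1}{22544}\right) = - \frac{75481}{22544}$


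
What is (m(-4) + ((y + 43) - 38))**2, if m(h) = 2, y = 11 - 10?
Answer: 64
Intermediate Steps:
y = 1
(m(-4) + ((y + 43) - 38))**2 = (2 + ((1 + 43) - 38))**2 = (2 + (44 - 38))**2 = (2 + 6)**2 = 8**2 = 64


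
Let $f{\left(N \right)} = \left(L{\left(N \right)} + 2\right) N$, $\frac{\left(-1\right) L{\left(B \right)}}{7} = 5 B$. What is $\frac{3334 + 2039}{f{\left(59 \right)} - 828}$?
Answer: $- \frac{5373}{122545} \approx -0.043845$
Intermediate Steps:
$L{\left(B \right)} = - 35 B$ ($L{\left(B \right)} = - 7 \cdot 5 B = - 35 B$)
$f{\left(N \right)} = N \left(2 - 35 N\right)$ ($f{\left(N \right)} = \left(- 35 N + 2\right) N = \left(2 - 35 N\right) N = N \left(2 - 35 N\right)$)
$\frac{3334 + 2039}{f{\left(59 \right)} - 828} = \frac{3334 + 2039}{59 \left(2 - 2065\right) - 828} = \frac{5373}{59 \left(2 - 2065\right) - 828} = \frac{5373}{59 \left(-2063\right) - 828} = \frac{5373}{-121717 - 828} = \frac{5373}{-122545} = 5373 \left(- \frac{1}{122545}\right) = - \frac{5373}{122545}$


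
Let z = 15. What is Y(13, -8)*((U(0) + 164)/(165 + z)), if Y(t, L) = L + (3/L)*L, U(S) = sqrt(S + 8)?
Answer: -41/9 - sqrt(2)/18 ≈ -4.6341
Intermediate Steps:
U(S) = sqrt(8 + S)
Y(t, L) = 3 + L (Y(t, L) = L + 3 = 3 + L)
Y(13, -8)*((U(0) + 164)/(165 + z)) = (3 - 8)*((sqrt(8 + 0) + 164)/(165 + 15)) = -5*(sqrt(8) + 164)/180 = -5*(2*sqrt(2) + 164)/180 = -5*(164 + 2*sqrt(2))/180 = -5*(41/45 + sqrt(2)/90) = -41/9 - sqrt(2)/18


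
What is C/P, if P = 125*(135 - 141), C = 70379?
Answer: -70379/750 ≈ -93.839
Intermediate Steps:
P = -750 (P = 125*(-6) = -750)
C/P = 70379/(-750) = 70379*(-1/750) = -70379/750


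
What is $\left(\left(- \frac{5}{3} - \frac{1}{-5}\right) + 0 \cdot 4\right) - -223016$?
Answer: $\frac{3345218}{15} \approx 2.2301 \cdot 10^{5}$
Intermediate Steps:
$\left(\left(- \frac{5}{3} - \frac{1}{-5}\right) + 0 \cdot 4\right) - -223016 = \left(\left(\left(-5\right) \frac{1}{3} - - \frac{1}{5}\right) + 0\right) + 223016 = \left(\left(- \frac{5}{3} + \frac{1}{5}\right) + 0\right) + 223016 = \left(- \frac{22}{15} + 0\right) + 223016 = - \frac{22}{15} + 223016 = \frac{3345218}{15}$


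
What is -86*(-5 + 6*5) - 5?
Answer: -2155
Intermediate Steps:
-86*(-5 + 6*5) - 5 = -86*(-5 + 30) - 5 = -86*25 - 5 = -2150 - 5 = -2155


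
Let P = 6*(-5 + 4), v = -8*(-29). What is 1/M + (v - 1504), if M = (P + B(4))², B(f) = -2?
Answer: -81407/64 ≈ -1272.0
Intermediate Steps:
v = 232
P = -6 (P = 6*(-1) = -6)
M = 64 (M = (-6 - 2)² = (-8)² = 64)
1/M + (v - 1504) = 1/64 + (232 - 1504) = 1/64 - 1272 = -81407/64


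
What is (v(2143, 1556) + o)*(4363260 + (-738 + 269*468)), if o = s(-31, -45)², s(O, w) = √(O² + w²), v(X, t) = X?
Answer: 23021075406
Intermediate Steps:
o = 2986 (o = (√((-31)² + (-45)²))² = (√(961 + 2025))² = (√2986)² = 2986)
(v(2143, 1556) + o)*(4363260 + (-738 + 269*468)) = (2143 + 2986)*(4363260 + (-738 + 269*468)) = 5129*(4363260 + (-738 + 125892)) = 5129*(4363260 + 125154) = 5129*4488414 = 23021075406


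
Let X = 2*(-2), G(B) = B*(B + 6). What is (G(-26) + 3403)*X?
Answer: -15692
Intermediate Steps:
G(B) = B*(6 + B)
X = -4
(G(-26) + 3403)*X = (-26*(6 - 26) + 3403)*(-4) = (-26*(-20) + 3403)*(-4) = (520 + 3403)*(-4) = 3923*(-4) = -15692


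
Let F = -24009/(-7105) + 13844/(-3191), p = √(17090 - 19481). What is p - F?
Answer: 21748901/22672055 + I*√2391 ≈ 0.95928 + 48.898*I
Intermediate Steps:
p = I*√2391 (p = √(-2391) = I*√2391 ≈ 48.898*I)
F = -21748901/22672055 (F = -24009*(-1/7105) + 13844*(-1/3191) = 24009/7105 - 13844/3191 = -21748901/22672055 ≈ -0.95928)
p - F = I*√2391 - 1*(-21748901/22672055) = I*√2391 + 21748901/22672055 = 21748901/22672055 + I*√2391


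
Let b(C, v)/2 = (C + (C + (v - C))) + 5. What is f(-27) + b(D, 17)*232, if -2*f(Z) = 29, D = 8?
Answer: 27811/2 ≈ 13906.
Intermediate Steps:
f(Z) = -29/2 (f(Z) = -½*29 = -29/2)
b(C, v) = 10 + 2*C + 2*v (b(C, v) = 2*((C + (C + (v - C))) + 5) = 2*((C + v) + 5) = 2*(5 + C + v) = 10 + 2*C + 2*v)
f(-27) + b(D, 17)*232 = -29/2 + (10 + 2*8 + 2*17)*232 = -29/2 + (10 + 16 + 34)*232 = -29/2 + 60*232 = -29/2 + 13920 = 27811/2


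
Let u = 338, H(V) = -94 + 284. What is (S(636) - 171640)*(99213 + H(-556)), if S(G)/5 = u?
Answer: -16893539850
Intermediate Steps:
H(V) = 190
S(G) = 1690 (S(G) = 5*338 = 1690)
(S(636) - 171640)*(99213 + H(-556)) = (1690 - 171640)*(99213 + 190) = -169950*99403 = -16893539850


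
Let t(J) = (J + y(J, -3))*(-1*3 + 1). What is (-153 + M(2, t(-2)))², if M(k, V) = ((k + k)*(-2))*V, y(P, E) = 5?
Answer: 11025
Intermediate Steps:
t(J) = -10 - 2*J (t(J) = (J + 5)*(-1*3 + 1) = (5 + J)*(-3 + 1) = (5 + J)*(-2) = -10 - 2*J)
M(k, V) = -4*V*k (M(k, V) = ((2*k)*(-2))*V = (-4*k)*V = -4*V*k)
(-153 + M(2, t(-2)))² = (-153 - 4*(-10 - 2*(-2))*2)² = (-153 - 4*(-10 + 4)*2)² = (-153 - 4*(-6)*2)² = (-153 + 48)² = (-105)² = 11025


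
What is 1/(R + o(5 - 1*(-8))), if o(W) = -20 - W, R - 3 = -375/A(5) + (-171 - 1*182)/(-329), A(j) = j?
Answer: -329/34192 ≈ -0.0096221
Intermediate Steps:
R = -23335/329 (R = 3 + (-375/5 + (-171 - 1*182)/(-329)) = 3 + (-375*⅕ + (-171 - 182)*(-1/329)) = 3 + (-75 - 353*(-1/329)) = 3 + (-75 + 353/329) = 3 - 24322/329 = -23335/329 ≈ -70.927)
1/(R + o(5 - 1*(-8))) = 1/(-23335/329 + (-20 - (5 - 1*(-8)))) = 1/(-23335/329 + (-20 - (5 + 8))) = 1/(-23335/329 + (-20 - 1*13)) = 1/(-23335/329 + (-20 - 13)) = 1/(-23335/329 - 33) = 1/(-34192/329) = -329/34192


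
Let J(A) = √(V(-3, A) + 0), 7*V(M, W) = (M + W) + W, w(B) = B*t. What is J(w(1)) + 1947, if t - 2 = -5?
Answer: 1947 + 3*I*√7/7 ≈ 1947.0 + 1.1339*I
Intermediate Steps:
t = -3 (t = 2 - 5 = -3)
w(B) = -3*B (w(B) = B*(-3) = -3*B)
V(M, W) = M/7 + 2*W/7 (V(M, W) = ((M + W) + W)/7 = (M + 2*W)/7 = M/7 + 2*W/7)
J(A) = √(-3/7 + 2*A/7) (J(A) = √(((⅐)*(-3) + 2*A/7) + 0) = √((-3/7 + 2*A/7) + 0) = √(-3/7 + 2*A/7))
J(w(1)) + 1947 = √(-21 + 14*(-3*1))/7 + 1947 = √(-21 + 14*(-3))/7 + 1947 = √(-21 - 42)/7 + 1947 = √(-63)/7 + 1947 = (3*I*√7)/7 + 1947 = 3*I*√7/7 + 1947 = 1947 + 3*I*√7/7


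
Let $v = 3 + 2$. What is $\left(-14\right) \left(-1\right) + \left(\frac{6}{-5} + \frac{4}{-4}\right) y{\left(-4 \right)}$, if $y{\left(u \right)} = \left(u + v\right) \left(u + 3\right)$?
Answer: $\frac{81}{5} \approx 16.2$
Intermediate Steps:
$v = 5$
$y{\left(u \right)} = \left(3 + u\right) \left(5 + u\right)$ ($y{\left(u \right)} = \left(u + 5\right) \left(u + 3\right) = \left(5 + u\right) \left(3 + u\right) = \left(3 + u\right) \left(5 + u\right)$)
$\left(-14\right) \left(-1\right) + \left(\frac{6}{-5} + \frac{4}{-4}\right) y{\left(-4 \right)} = \left(-14\right) \left(-1\right) + \left(\frac{6}{-5} + \frac{4}{-4}\right) \left(15 + \left(-4\right)^{2} + 8 \left(-4\right)\right) = 14 + \left(6 \left(- \frac{1}{5}\right) + 4 \left(- \frac{1}{4}\right)\right) \left(15 + 16 - 32\right) = 14 + \left(- \frac{6}{5} - 1\right) \left(-1\right) = 14 - - \frac{11}{5} = 14 + \frac{11}{5} = \frac{81}{5}$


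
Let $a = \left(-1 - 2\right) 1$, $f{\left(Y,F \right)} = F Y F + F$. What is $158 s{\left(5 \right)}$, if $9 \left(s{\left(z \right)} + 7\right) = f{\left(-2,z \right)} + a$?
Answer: $- \frac{5846}{3} \approx -1948.7$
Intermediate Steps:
$f{\left(Y,F \right)} = F + Y F^{2}$ ($f{\left(Y,F \right)} = Y F^{2} + F = F + Y F^{2}$)
$a = -3$ ($a = \left(-3\right) 1 = -3$)
$s{\left(z \right)} = - \frac{22}{3} + \frac{z \left(1 - 2 z\right)}{9}$ ($s{\left(z \right)} = -7 + \frac{z \left(1 + z \left(-2\right)\right) - 3}{9} = -7 + \frac{z \left(1 - 2 z\right) - 3}{9} = -7 + \frac{-3 + z \left(1 - 2 z\right)}{9} = -7 + \left(- \frac{1}{3} + \frac{z \left(1 - 2 z\right)}{9}\right) = - \frac{22}{3} + \frac{z \left(1 - 2 z\right)}{9}$)
$158 s{\left(5 \right)} = 158 \left(- \frac{22}{3} + \frac{1}{9} \cdot 5 \left(1 - 10\right)\right) = 158 \left(- \frac{22}{3} + \frac{1}{9} \cdot 5 \left(-9\right)\right) = 158 \left(- \frac{22}{3} - 5\right) = 158 \left(- \frac{37}{3}\right) = - \frac{5846}{3}$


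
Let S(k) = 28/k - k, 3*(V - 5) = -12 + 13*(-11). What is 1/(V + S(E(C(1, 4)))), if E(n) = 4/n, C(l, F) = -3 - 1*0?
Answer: -3/199 ≈ -0.015075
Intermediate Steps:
C(l, F) = -3 (C(l, F) = -3 + 0 = -3)
V = -140/3 (V = 5 + (-12 + 13*(-11))/3 = 5 + (-12 - 143)/3 = 5 + (⅓)*(-155) = 5 - 155/3 = -140/3 ≈ -46.667)
S(k) = -k + 28/k
1/(V + S(E(C(1, 4)))) = 1/(-140/3 + (-4/(-3) + 28/((4/(-3))))) = 1/(-140/3 + (-4*(-1)/3 + 28/((4*(-⅓))))) = 1/(-140/3 + (-1*(-4/3) + 28/(-4/3))) = 1/(-140/3 + (4/3 + 28*(-¾))) = 1/(-140/3 + (4/3 - 21)) = 1/(-140/3 - 59/3) = 1/(-199/3) = -3/199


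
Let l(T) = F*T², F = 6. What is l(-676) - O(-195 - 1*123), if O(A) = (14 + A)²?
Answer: 2649440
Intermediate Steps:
l(T) = 6*T²
l(-676) - O(-195 - 1*123) = 6*(-676)² - (14 + (-195 - 1*123))² = 6*456976 - (14 + (-195 - 123))² = 2741856 - (14 - 318)² = 2741856 - 1*(-304)² = 2741856 - 1*92416 = 2741856 - 92416 = 2649440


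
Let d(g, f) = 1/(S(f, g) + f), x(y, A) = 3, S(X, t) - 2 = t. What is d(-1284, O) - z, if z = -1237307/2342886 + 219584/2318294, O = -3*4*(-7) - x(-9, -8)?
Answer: 1410849910179575/3261614883168642 ≈ 0.43256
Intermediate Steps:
S(X, t) = 2 + t
O = 81 (O = -3*4*(-7) - 1*3 = -12*(-7) - 3 = 84 - 3 = 81)
d(g, f) = 1/(2 + f + g) (d(g, f) = 1/((2 + g) + f) = 1/(2 + f + g))
z = -1176990557417/2715749278242 (z = -1237307*1/2342886 + 219584*(1/2318294) = -1237307/2342886 + 109792/1159147 = -1176990557417/2715749278242 ≈ -0.43339)
d(-1284, O) - z = 1/(2 + 81 - 1284) - 1*(-1176990557417/2715749278242) = 1/(-1201) + 1176990557417/2715749278242 = -1/1201 + 1176990557417/2715749278242 = 1410849910179575/3261614883168642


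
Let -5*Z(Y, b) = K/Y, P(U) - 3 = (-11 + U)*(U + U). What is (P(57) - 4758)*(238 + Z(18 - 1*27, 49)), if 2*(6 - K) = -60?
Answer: 583866/5 ≈ 1.1677e+5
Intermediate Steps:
K = 36 (K = 6 - ½*(-60) = 6 + 30 = 36)
P(U) = 3 + 2*U*(-11 + U) (P(U) = 3 + (-11 + U)*(U + U) = 3 + (-11 + U)*(2*U) = 3 + 2*U*(-11 + U))
Z(Y, b) = -36/(5*Y)
(P(57) - 4758)*(238 + Z(18 - 1*27, 49)) = ((3 - 22*57 + 2*57²) - 4758)*(238 - 36/(5*(18 - 1*27))) = ((3 - 1254 + 2*3249) - 4758)*(238 - 36/(5*(18 - 27))) = ((3 - 1254 + 6498) - 4758)*(238 - 36/5/(-9)) = (5247 - 4758)*(238 - 36/5*(-⅑)) = 489*(238 + ⅘) = 489*(1194/5) = 583866/5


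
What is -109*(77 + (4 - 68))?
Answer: -1417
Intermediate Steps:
-109*(77 + (4 - 68)) = -109*(77 - 64) = -109*13 = -1417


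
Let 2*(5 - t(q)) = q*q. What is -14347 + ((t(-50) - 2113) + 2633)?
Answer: -15072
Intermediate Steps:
t(q) = 5 - q**2/2 (t(q) = 5 - q*q/2 = 5 - q**2/2)
-14347 + ((t(-50) - 2113) + 2633) = -14347 + (((5 - 1/2*(-50)**2) - 2113) + 2633) = -14347 + (((5 - 1/2*2500) - 2113) + 2633) = -14347 + (((5 - 1250) - 2113) + 2633) = -14347 + ((-1245 - 2113) + 2633) = -14347 + (-3358 + 2633) = -14347 - 725 = -15072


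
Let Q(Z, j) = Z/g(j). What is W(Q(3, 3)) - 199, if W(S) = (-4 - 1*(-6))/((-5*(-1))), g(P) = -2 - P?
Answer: -993/5 ≈ -198.60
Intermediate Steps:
Q(Z, j) = Z/(-2 - j)
W(S) = 2/5 (W(S) = (-4 + 6)/5 = 2*(1/5) = 2/5)
W(Q(3, 3)) - 199 = 2/5 - 199 = -993/5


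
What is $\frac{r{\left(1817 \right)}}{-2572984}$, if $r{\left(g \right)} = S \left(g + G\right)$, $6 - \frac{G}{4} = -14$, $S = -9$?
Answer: $\frac{17073}{2572984} \approx 0.0066355$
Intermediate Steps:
$G = 80$ ($G = 24 - -56 = 24 + 56 = 80$)
$r{\left(g \right)} = -720 - 9 g$ ($r{\left(g \right)} = - 9 \left(g + 80\right) = - 9 \left(80 + g\right) = -720 - 9 g$)
$\frac{r{\left(1817 \right)}}{-2572984} = \frac{-720 - 16353}{-2572984} = \left(-720 - 16353\right) \left(- \frac{1}{2572984}\right) = \left(-17073\right) \left(- \frac{1}{2572984}\right) = \frac{17073}{2572984}$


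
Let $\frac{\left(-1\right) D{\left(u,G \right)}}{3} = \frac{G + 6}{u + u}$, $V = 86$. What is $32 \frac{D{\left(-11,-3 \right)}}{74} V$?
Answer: $\frac{6192}{407} \approx 15.214$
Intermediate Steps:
$D{\left(u,G \right)} = - \frac{3 \left(6 + G\right)}{2 u}$ ($D{\left(u,G \right)} = - 3 \frac{G + 6}{u + u} = - 3 \frac{6 + G}{2 u} = - \frac{3 \left(6 + G\right)}{2 u}$)
$32 \frac{D{\left(-11,-3 \right)}}{74} V = 32 \frac{\frac{3}{2} \frac{1}{-11} \left(-6 - -3\right)}{74} \cdot 86 = 32 \cdot \frac{3}{2} \left(- \frac{1}{11}\right) \left(-6 + 3\right) \frac{1}{74} \cdot 86 = 32 \cdot \frac{3}{2} \left(- \frac{1}{11}\right) \left(-3\right) \frac{1}{74} \cdot 86 = 32 \cdot \frac{9}{22} \cdot \frac{1}{74} \cdot 86 = 32 \cdot \frac{9}{1628} \cdot 86 = \frac{72}{407} \cdot 86 = \frac{6192}{407}$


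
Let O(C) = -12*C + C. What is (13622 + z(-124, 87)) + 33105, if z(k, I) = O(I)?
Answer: 45770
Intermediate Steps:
O(C) = -11*C
z(k, I) = -11*I
(13622 + z(-124, 87)) + 33105 = (13622 - 11*87) + 33105 = (13622 - 957) + 33105 = 12665 + 33105 = 45770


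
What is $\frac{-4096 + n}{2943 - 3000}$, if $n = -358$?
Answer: $\frac{4454}{57} \approx 78.14$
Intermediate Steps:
$\frac{-4096 + n}{2943 - 3000} = \frac{-4096 - 358}{2943 - 3000} = - \frac{4454}{-57} = \left(-4454\right) \left(- \frac{1}{57}\right) = \frac{4454}{57}$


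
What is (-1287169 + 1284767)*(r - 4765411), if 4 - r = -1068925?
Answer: 8878949764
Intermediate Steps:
r = 1068929 (r = 4 - 1*(-1068925) = 4 + 1068925 = 1068929)
(-1287169 + 1284767)*(r - 4765411) = (-1287169 + 1284767)*(1068929 - 4765411) = -2402*(-3696482) = 8878949764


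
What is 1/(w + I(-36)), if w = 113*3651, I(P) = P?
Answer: 1/412527 ≈ 2.4241e-6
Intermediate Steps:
w = 412563
1/(w + I(-36)) = 1/(412563 - 36) = 1/412527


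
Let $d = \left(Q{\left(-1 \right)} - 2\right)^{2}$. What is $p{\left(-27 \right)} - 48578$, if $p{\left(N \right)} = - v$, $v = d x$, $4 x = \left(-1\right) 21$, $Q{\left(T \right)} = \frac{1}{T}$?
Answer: $- \frac{194123}{4} \approx -48531.0$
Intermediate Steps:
$d = 9$ ($d = \left(\frac{1}{-1} - 2\right)^{2} = \left(-1 - 2\right)^{2} = \left(-3\right)^{2} = 9$)
$x = - \frac{21}{4}$ ($x = \frac{\left(-1\right) 21}{4} = \frac{1}{4} \left(-21\right) = - \frac{21}{4} \approx -5.25$)
$v = - \frac{189}{4}$ ($v = 9 \left(- \frac{21}{4}\right) = - \frac{189}{4} \approx -47.25$)
$p{\left(N \right)} = \frac{189}{4}$ ($p{\left(N \right)} = \left(-1\right) \left(- \frac{189}{4}\right) = \frac{189}{4}$)
$p{\left(-27 \right)} - 48578 = \frac{189}{4} - 48578 = - \frac{194123}{4}$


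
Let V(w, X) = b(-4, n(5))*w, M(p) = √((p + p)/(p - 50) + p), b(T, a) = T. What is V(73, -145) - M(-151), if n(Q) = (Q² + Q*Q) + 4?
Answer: -292 - I*√6039849/201 ≈ -292.0 - 12.227*I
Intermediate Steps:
n(Q) = 4 + 2*Q² (n(Q) = (Q² + Q²) + 4 = 2*Q² + 4 = 4 + 2*Q²)
M(p) = √(p + 2*p/(-50 + p)) (M(p) = √((2*p)/(-50 + p) + p) = √(2*p/(-50 + p) + p) = √(p + 2*p/(-50 + p)))
V(w, X) = -4*w
V(73, -145) - M(-151) = -4*73 - √(-151*(-48 - 151)/(-50 - 151)) = -292 - √(-151*(-199)/(-201)) = -292 - √(-151*(-1/201)*(-199)) = -292 - √(-30049/201) = -292 - I*√6039849/201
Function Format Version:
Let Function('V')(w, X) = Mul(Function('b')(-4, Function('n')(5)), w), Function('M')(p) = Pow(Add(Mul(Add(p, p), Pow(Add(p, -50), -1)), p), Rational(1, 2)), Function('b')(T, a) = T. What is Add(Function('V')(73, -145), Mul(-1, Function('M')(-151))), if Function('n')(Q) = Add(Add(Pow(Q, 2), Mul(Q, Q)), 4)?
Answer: Add(-292, Mul(Rational(-1, 201), I, Pow(6039849, Rational(1, 2)))) ≈ Add(-292.00, Mul(-12.227, I))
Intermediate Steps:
Function('n')(Q) = Add(4, Mul(2, Pow(Q, 2))) (Function('n')(Q) = Add(Add(Pow(Q, 2), Pow(Q, 2)), 4) = Add(Mul(2, Pow(Q, 2)), 4) = Add(4, Mul(2, Pow(Q, 2))))
Function('M')(p) = Pow(Add(p, Mul(2, p, Pow(Add(-50, p), -1))), Rational(1, 2)) (Function('M')(p) = Pow(Add(Mul(Mul(2, p), Pow(Add(-50, p), -1)), p), Rational(1, 2)) = Pow(Add(Mul(2, p, Pow(Add(-50, p), -1)), p), Rational(1, 2)) = Pow(Add(p, Mul(2, p, Pow(Add(-50, p), -1))), Rational(1, 2)))
Function('V')(w, X) = Mul(-4, w)
Add(Function('V')(73, -145), Mul(-1, Function('M')(-151))) = Add(Mul(-4, 73), Mul(-1, Pow(Mul(-151, Pow(Add(-50, -151), -1), Add(-48, -151)), Rational(1, 2)))) = Add(-292, Mul(-1, Pow(Mul(-151, Pow(-201, -1), -199), Rational(1, 2)))) = Add(-292, Mul(-1, Pow(Mul(-151, Rational(-1, 201), -199), Rational(1, 2)))) = Add(-292, Mul(-1, Pow(Rational(-30049, 201), Rational(1, 2)))) = Add(-292, Mul(-1, Mul(Rational(1, 201), I, Pow(6039849, Rational(1, 2))))) = Add(-292, Mul(Rational(-1, 201), I, Pow(6039849, Rational(1, 2))))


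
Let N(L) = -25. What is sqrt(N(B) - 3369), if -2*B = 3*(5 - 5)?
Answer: I*sqrt(3394) ≈ 58.258*I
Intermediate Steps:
B = 0 (B = -3*(5 - 5)/2 = -3*0/2 = -1/2*0 = 0)
sqrt(N(B) - 3369) = sqrt(-25 - 3369) = sqrt(-3394) = I*sqrt(3394)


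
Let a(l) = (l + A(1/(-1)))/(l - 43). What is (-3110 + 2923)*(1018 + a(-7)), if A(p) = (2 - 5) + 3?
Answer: -9519609/50 ≈ -1.9039e+5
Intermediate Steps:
A(p) = 0 (A(p) = -3 + 3 = 0)
a(l) = l/(-43 + l) (a(l) = (l + 0)/(l - 43) = l/(-43 + l))
(-3110 + 2923)*(1018 + a(-7)) = (-3110 + 2923)*(1018 - 7/(-43 - 7)) = -187*(1018 - 7/(-50)) = -187*(1018 - 7*(-1/50)) = -187*(1018 + 7/50) = -187*50907/50 = -9519609/50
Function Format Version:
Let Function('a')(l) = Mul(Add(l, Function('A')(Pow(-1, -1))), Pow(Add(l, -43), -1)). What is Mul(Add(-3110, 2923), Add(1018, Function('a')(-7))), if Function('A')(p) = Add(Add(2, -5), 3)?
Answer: Rational(-9519609, 50) ≈ -1.9039e+5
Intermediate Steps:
Function('A')(p) = 0 (Function('A')(p) = Add(-3, 3) = 0)
Function('a')(l) = Mul(l, Pow(Add(-43, l), -1)) (Function('a')(l) = Mul(Add(l, 0), Pow(Add(l, -43), -1)) = Mul(l, Pow(Add(-43, l), -1)))
Mul(Add(-3110, 2923), Add(1018, Function('a')(-7))) = Mul(Add(-3110, 2923), Add(1018, Mul(-7, Pow(Add(-43, -7), -1)))) = Mul(-187, Add(1018, Mul(-7, Pow(-50, -1)))) = Mul(-187, Add(1018, Mul(-7, Rational(-1, 50)))) = Mul(-187, Add(1018, Rational(7, 50))) = Mul(-187, Rational(50907, 50)) = Rational(-9519609, 50)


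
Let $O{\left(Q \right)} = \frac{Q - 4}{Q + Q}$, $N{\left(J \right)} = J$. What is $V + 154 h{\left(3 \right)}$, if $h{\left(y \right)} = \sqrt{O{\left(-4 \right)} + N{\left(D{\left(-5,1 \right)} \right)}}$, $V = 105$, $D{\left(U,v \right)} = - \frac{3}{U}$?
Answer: $105 + \frac{308 \sqrt{10}}{5} \approx 299.8$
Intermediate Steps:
$O{\left(Q \right)} = \frac{-4 + Q}{2 Q}$
$h{\left(y \right)} = \frac{2 \sqrt{10}}{5}$ ($h{\left(y \right)} = \sqrt{\frac{-4 - 4}{2 \left(-4\right)} - \frac{3}{-5}} = \sqrt{\frac{1}{2} \left(- \frac{1}{4}\right) \left(-8\right) - - \frac{3}{5}} = \sqrt{1 + \frac{3}{5}} = \sqrt{\frac{8}{5}} = \frac{2 \sqrt{10}}{5}$)
$V + 154 h{\left(3 \right)} = 105 + 154 \frac{2 \sqrt{10}}{5} = 105 + \frac{308 \sqrt{10}}{5}$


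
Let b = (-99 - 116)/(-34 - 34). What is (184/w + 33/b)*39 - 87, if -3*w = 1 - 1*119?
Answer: 6374109/12685 ≈ 502.49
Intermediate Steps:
w = 118/3 (w = -(1 - 1*119)/3 = -(1 - 119)/3 = -1/3*(-118) = 118/3 ≈ 39.333)
b = 215/68 (b = -215/(-68) = -215*(-1/68) = 215/68 ≈ 3.1618)
(184/w + 33/b)*39 - 87 = (184/(118/3) + 33/(215/68))*39 - 87 = (184*(3/118) + 33*(68/215))*39 - 87 = (276/59 + 2244/215)*39 - 87 = (191736/12685)*39 - 87 = 7477704/12685 - 87 = 6374109/12685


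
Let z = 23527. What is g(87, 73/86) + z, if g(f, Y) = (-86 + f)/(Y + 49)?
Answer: 100860335/4287 ≈ 23527.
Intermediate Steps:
g(f, Y) = (-86 + f)/(49 + Y)
g(87, 73/86) + z = (-86 + 87)/(49 + 73/86) + 23527 = 1/(49 + 73*(1/86)) + 23527 = 1/(49 + 73/86) + 23527 = 1/(4287/86) + 23527 = (86/4287)*1 + 23527 = 86/4287 + 23527 = 100860335/4287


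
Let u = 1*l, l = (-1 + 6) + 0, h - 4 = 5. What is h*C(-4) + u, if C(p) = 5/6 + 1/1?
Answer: 43/2 ≈ 21.500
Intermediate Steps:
h = 9 (h = 4 + 5 = 9)
C(p) = 11/6 (C(p) = 5*(⅙) + 1*1 = ⅚ + 1 = 11/6)
l = 5 (l = 5 + 0 = 5)
u = 5 (u = 1*5 = 5)
h*C(-4) + u = 9*(11/6) + 5 = 33/2 + 5 = 43/2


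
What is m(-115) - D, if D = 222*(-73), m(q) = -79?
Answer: 16127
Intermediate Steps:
D = -16206
m(-115) - D = -79 - 1*(-16206) = -79 + 16206 = 16127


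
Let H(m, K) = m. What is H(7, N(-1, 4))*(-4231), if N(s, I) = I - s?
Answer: -29617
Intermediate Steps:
H(7, N(-1, 4))*(-4231) = 7*(-4231) = -29617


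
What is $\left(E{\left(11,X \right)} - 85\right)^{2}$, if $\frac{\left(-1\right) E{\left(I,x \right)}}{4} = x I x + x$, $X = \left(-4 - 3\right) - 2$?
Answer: $13053769$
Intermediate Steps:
$X = -9$ ($X = -7 - 2 = -9$)
$E{\left(I,x \right)} = - 4 x - 4 I x^{2}$ ($E{\left(I,x \right)} = - 4 \left(x I x + x\right) = - 4 \left(I x x + x\right) = - 4 \left(I x^{2} + x\right) = - 4 \left(x + I x^{2}\right) = - 4 x - 4 I x^{2}$)
$\left(E{\left(11,X \right)} - 85\right)^{2} = \left(\left(-4\right) \left(-9\right) \left(1 + 11 \left(-9\right)\right) - 85\right)^{2} = \left(\left(-4\right) \left(-9\right) \left(1 - 99\right) - 85\right)^{2} = \left(\left(-4\right) \left(-9\right) \left(-98\right) - 85\right)^{2} = \left(-3528 - 85\right)^{2} = \left(-3613\right)^{2} = 13053769$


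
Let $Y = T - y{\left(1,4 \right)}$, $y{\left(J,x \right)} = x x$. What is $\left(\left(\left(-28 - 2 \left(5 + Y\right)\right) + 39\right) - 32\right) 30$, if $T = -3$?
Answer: $210$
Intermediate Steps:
$y{\left(J,x \right)} = x^{2}$
$Y = -19$ ($Y = -3 - 4^{2} = -3 - 16 = -19$)
$\left(\left(\left(-28 - 2 \left(5 + Y\right)\right) + 39\right) - 32\right) 30 = \left(\left(\left(-28 - 2 \left(5 - 19\right)\right) + 39\right) - 32\right) 30 = \left(\left(\left(-28 - -28\right) + 39\right) - 32\right) 30 = \left(\left(\left(-28 + 28\right) + 39\right) - 32\right) 30 = \left(\left(0 + 39\right) - 32\right) 30 = \left(39 - 32\right) 30 = 7 \cdot 30 = 210$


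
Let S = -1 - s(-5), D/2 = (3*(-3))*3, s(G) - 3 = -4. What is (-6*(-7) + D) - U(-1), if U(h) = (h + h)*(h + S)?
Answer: -14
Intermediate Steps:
s(G) = -1 (s(G) = 3 - 4 = -1)
D = -54 (D = 2*((3*(-3))*3) = 2*(-9*3) = 2*(-27) = -54)
S = 0 (S = -1 - 1*(-1) = -1 + 1 = 0)
U(h) = 2*h**2 (U(h) = (h + h)*(h + 0) = (2*h)*h = 2*h**2)
(-6*(-7) + D) - U(-1) = (-6*(-7) - 54) - 2*(-1)**2 = (42 - 54) - 2 = -12 - 1*2 = -12 - 2 = -14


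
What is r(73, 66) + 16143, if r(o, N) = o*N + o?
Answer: 21034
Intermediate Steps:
r(o, N) = o + N*o (r(o, N) = N*o + o = o + N*o)
r(73, 66) + 16143 = 73*(1 + 66) + 16143 = 73*67 + 16143 = 4891 + 16143 = 21034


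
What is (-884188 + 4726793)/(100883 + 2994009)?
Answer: 3842605/3094892 ≈ 1.2416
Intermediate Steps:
(-884188 + 4726793)/(100883 + 2994009) = 3842605/3094892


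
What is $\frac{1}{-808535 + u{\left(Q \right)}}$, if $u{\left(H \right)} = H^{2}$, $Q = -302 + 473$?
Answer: $- \frac{1}{779294} \approx -1.2832 \cdot 10^{-6}$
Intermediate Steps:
$Q = 171$
$\frac{1}{-808535 + u{\left(Q \right)}} = \frac{1}{-808535 + 171^{2}} = \frac{1}{-808535 + 29241} = \frac{1}{-779294} = - \frac{1}{779294}$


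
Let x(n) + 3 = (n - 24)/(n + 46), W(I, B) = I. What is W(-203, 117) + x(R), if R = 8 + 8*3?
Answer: -8030/39 ≈ -205.90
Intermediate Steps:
R = 32 (R = 8 + 24 = 32)
x(n) = -3 + (-24 + n)/(46 + n) (x(n) = -3 + (n - 24)/(n + 46) = -3 + (-24 + n)/(46 + n))
W(-203, 117) + x(R) = -203 + 2*(-81 - 1*32)/(46 + 32) = -203 + 2*(-81 - 32)/78 = -203 + 2*(1/78)*(-113) = -203 - 113/39 = -8030/39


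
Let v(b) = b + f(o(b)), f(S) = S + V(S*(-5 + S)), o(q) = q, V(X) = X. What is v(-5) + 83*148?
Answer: 12324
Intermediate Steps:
f(S) = S + S*(-5 + S)
v(b) = b + b*(-4 + b)
v(-5) + 83*148 = -5*(-3 - 5) + 83*148 = -5*(-8) + 12284 = 40 + 12284 = 12324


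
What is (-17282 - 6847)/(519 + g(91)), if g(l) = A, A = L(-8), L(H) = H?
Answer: -3447/73 ≈ -47.219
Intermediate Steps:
A = -8
g(l) = -8
(-17282 - 6847)/(519 + g(91)) = (-17282 - 6847)/(519 - 8) = -24129/511 = -24129*1/511 = -3447/73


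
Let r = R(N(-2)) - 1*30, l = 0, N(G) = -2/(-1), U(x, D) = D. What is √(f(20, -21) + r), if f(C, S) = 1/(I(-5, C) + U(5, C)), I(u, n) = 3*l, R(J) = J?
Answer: I*√2795/10 ≈ 5.2868*I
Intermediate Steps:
N(G) = 2 (N(G) = -2*(-1) = 2)
I(u, n) = 0 (I(u, n) = 3*0 = 0)
f(C, S) = 1/C (f(C, S) = 1/(0 + C) = 1/C)
r = -28 (r = 2 - 1*30 = 2 - 30 = -28)
√(f(20, -21) + r) = √(1/20 - 28) = √(-559/20) = I*√2795/10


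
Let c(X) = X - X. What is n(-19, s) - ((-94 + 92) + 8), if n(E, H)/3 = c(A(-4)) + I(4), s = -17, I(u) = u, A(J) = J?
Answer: 6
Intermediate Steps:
c(X) = 0
n(E, H) = 12 (n(E, H) = 3*(0 + 4) = 3*4 = 12)
n(-19, s) - ((-94 + 92) + 8) = 12 - ((-94 + 92) + 8) = 12 - (-2 + 8) = 12 - 1*6 = 12 - 6 = 6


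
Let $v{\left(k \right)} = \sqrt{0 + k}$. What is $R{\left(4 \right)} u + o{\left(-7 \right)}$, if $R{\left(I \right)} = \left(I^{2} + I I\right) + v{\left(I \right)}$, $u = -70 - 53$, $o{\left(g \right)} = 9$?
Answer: $-4173$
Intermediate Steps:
$v{\left(k \right)} = \sqrt{k}$
$u = -123$
$R{\left(I \right)} = \sqrt{I} + 2 I^{2}$ ($R{\left(I \right)} = \left(I^{2} + I I\right) + \sqrt{I} = \left(I^{2} + I^{2}\right) + \sqrt{I} = 2 I^{2} + \sqrt{I} = \sqrt{I} + 2 I^{2}$)
$R{\left(4 \right)} u + o{\left(-7 \right)} = \left(\sqrt{4} + 2 \cdot 4^{2}\right) \left(-123\right) + 9 = \left(2 + 2 \cdot 16\right) \left(-123\right) + 9 = \left(2 + 32\right) \left(-123\right) + 9 = 34 \left(-123\right) + 9 = -4182 + 9 = -4173$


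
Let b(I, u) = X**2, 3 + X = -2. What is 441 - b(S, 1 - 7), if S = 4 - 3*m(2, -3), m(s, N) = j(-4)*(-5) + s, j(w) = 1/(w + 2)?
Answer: 416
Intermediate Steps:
j(w) = 1/(2 + w)
m(s, N) = 5/2 + s (m(s, N) = -5/(2 - 4) + s = -5/(-2) + s = -1/2*(-5) + s = 5/2 + s)
X = -5 (X = -3 - 2 = -5)
S = -19/2 (S = 4 - 3*(5/2 + 2) = 4 - 3*9/2 = 4 - 27/2 = -19/2 ≈ -9.5000)
b(I, u) = 25 (b(I, u) = (-5)**2 = 25)
441 - b(S, 1 - 7) = 441 - 1*25 = 441 - 25 = 416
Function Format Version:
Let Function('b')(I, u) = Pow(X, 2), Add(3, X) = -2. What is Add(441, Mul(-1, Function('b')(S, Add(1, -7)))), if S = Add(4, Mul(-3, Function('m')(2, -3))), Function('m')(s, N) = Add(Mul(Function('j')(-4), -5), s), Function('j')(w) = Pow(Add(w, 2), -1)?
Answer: 416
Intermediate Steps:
Function('j')(w) = Pow(Add(2, w), -1)
Function('m')(s, N) = Add(Rational(5, 2), s) (Function('m')(s, N) = Add(Mul(Pow(Add(2, -4), -1), -5), s) = Add(Mul(Pow(-2, -1), -5), s) = Add(Mul(Rational(-1, 2), -5), s) = Add(Rational(5, 2), s))
X = -5 (X = Add(-3, -2) = -5)
S = Rational(-19, 2) (S = Add(4, Mul(-3, Add(Rational(5, 2), 2))) = Add(4, Mul(-3, Rational(9, 2))) = Add(4, Rational(-27, 2)) = Rational(-19, 2) ≈ -9.5000)
Function('b')(I, u) = 25 (Function('b')(I, u) = Pow(-5, 2) = 25)
Add(441, Mul(-1, Function('b')(S, Add(1, -7)))) = Add(441, Mul(-1, 25)) = Add(441, -25) = 416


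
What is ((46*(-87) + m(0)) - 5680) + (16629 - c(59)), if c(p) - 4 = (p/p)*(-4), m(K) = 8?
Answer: 6955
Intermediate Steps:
c(p) = 0 (c(p) = 4 + (p/p)*(-4) = 4 + 1*(-4) = 4 - 4 = 0)
((46*(-87) + m(0)) - 5680) + (16629 - c(59)) = ((46*(-87) + 8) - 5680) + (16629 - 1*0) = ((-4002 + 8) - 5680) + (16629 + 0) = (-3994 - 5680) + 16629 = -9674 + 16629 = 6955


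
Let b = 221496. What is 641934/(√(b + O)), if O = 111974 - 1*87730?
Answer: 320967*√61435/61435 ≈ 1294.9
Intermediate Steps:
O = 24244 (O = 111974 - 87730 = 24244)
641934/(√(b + O)) = 641934/(√(221496 + 24244)) = 641934/(√245740) = 641934/((2*√61435)) = 641934*(√61435/122870) = 320967*√61435/61435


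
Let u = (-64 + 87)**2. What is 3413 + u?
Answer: 3942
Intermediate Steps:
u = 529 (u = 23**2 = 529)
3413 + u = 3413 + 529 = 3942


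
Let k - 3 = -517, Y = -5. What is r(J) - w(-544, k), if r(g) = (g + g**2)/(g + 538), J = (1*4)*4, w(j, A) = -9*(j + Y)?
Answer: -1368521/277 ≈ -4940.5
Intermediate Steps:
k = -514 (k = 3 - 517 = -514)
w(j, A) = 45 - 9*j (w(j, A) = -9*(j - 5) = -9*(-5 + j) = 45 - 9*j)
J = 16 (J = 4*4 = 16)
r(g) = (g + g**2)/(538 + g)
r(J) - w(-544, k) = 16*(1 + 16)/(538 + 16) - (45 - 9*(-544)) = 16*17/554 - (45 + 4896) = 16*(1/554)*17 - 1*4941 = 136/277 - 4941 = -1368521/277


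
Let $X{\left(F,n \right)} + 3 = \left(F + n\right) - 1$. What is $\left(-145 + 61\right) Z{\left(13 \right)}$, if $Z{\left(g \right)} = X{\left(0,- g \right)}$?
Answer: $1428$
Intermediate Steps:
$X{\left(F,n \right)} = -4 + F + n$ ($X{\left(F,n \right)} = -3 - \left(1 - F - n\right) = -3 + \left(-1 + F + n\right) = -4 + F + n$)
$Z{\left(g \right)} = -4 - g$ ($Z{\left(g \right)} = -4 + 0 - g = -4 - g$)
$\left(-145 + 61\right) Z{\left(13 \right)} = \left(-145 + 61\right) \left(-4 - 13\right) = - 84 \left(-4 - 13\right) = \left(-84\right) \left(-17\right) = 1428$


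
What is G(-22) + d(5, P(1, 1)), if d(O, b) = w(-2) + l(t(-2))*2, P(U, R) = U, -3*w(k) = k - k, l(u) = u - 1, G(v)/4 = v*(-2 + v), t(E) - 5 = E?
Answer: 2116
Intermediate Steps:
t(E) = 5 + E
G(v) = 4*v*(-2 + v) (G(v) = 4*(v*(-2 + v)) = 4*v*(-2 + v))
l(u) = -1 + u
w(k) = 0 (w(k) = -(k - k)/3 = -⅓*0 = 0)
d(O, b) = 4 (d(O, b) = 0 + (-1 + (5 - 2))*2 = 0 + (-1 + 3)*2 = 0 + 2*2 = 0 + 4 = 4)
G(-22) + d(5, P(1, 1)) = 4*(-22)*(-2 - 22) + 4 = 4*(-22)*(-24) + 4 = 2112 + 4 = 2116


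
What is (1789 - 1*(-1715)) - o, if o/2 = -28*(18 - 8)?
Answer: 4064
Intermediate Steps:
o = -560 (o = 2*(-28*(18 - 8)) = 2*(-28*10) = 2*(-280) = -560)
(1789 - 1*(-1715)) - o = (1789 - 1*(-1715)) - 1*(-560) = (1789 + 1715) + 560 = 3504 + 560 = 4064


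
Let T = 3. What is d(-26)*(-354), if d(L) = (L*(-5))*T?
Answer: -138060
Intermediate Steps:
d(L) = -15*L (d(L) = (L*(-5))*3 = -5*L*3 = -15*L)
d(-26)*(-354) = -15*(-26)*(-354) = 390*(-354) = -138060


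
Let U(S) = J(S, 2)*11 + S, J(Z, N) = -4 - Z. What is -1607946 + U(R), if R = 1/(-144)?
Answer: -115775275/72 ≈ -1.6080e+6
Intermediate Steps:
R = -1/144 ≈ -0.0069444
U(S) = -44 - 10*S (U(S) = (-4 - S)*11 + S = (-44 - 11*S) + S = -44 - 10*S)
-1607946 + U(R) = -1607946 + (-44 - 10*(-1/144)) = -1607946 + (-44 + 5/72) = -1607946 - 3163/72 = -115775275/72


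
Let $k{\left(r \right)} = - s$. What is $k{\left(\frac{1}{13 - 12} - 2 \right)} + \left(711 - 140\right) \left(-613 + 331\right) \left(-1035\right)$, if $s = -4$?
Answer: $166657774$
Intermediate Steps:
$k{\left(r \right)} = 4$ ($k{\left(r \right)} = \left(-1\right) \left(-4\right) = 4$)
$k{\left(\frac{1}{13 - 12} - 2 \right)} + \left(711 - 140\right) \left(-613 + 331\right) \left(-1035\right) = 4 + \left(711 - 140\right) \left(-613 + 331\right) \left(-1035\right) = 4 + 571 \left(-282\right) \left(-1035\right) = 4 - -166657770 = 4 + 166657770 = 166657774$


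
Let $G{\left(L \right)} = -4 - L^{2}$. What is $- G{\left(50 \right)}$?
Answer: $2504$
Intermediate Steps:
$- G{\left(50 \right)} = - (-4 - 50^{2}) = - (-4 - 2500) = \left(-1\right) \left(-2504\right) = 2504$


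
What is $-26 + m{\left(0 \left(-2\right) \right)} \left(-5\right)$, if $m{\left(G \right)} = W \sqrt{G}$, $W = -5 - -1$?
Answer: $-26$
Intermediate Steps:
$W = -4$ ($W = -5 + 1 = -4$)
$m{\left(G \right)} = - 4 \sqrt{G}$
$-26 + m{\left(0 \left(-2\right) \right)} \left(-5\right) = -26 + - 4 \sqrt{0 \left(-2\right)} \left(-5\right) = -26 + - 4 \sqrt{0} \left(-5\right) = -26 + \left(-4\right) 0 \left(-5\right) = -26 + 0 \left(-5\right) = -26 + 0 = -26$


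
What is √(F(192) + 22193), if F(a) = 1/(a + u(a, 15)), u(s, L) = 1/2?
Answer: √3289558195/385 ≈ 148.97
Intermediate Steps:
u(s, L) = ½
F(a) = 1/(½ + a) (F(a) = 1/(a + ½) = 1/(½ + a))
√(F(192) + 22193) = √(2/(1 + 2*192) + 22193) = √(2/(1 + 384) + 22193) = √(2/385 + 22193) = √(8544307/385) = √3289558195/385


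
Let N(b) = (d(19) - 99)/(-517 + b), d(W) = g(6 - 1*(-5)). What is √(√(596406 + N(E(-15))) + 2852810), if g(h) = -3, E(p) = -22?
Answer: √(16914310490 + 462*√98224786)/77 ≈ 1689.3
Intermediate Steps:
d(W) = -3
N(b) = -102/(-517 + b) (N(b) = (-3 - 99)/(-517 + b) = -102/(-517 + b))
√(√(596406 + N(E(-15))) + 2852810) = √(√(596406 - 102/(-517 - 22)) + 2852810) = √(√(596406 - 102/(-539)) + 2852810) = √(√(596406 - 102*(-1/539)) + 2852810) = √(√(596406 + 102/539) + 2852810) = √(√(321462936/539) + 2852810) = √(6*√98224786/77 + 2852810) = √(2852810 + 6*√98224786/77)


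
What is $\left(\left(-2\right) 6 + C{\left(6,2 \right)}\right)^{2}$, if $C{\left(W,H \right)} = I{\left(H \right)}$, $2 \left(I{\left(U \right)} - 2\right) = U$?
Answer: $81$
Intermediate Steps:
$I{\left(U \right)} = 2 + \frac{U}{2}$
$C{\left(W,H \right)} = 2 + \frac{H}{2}$
$\left(\left(-2\right) 6 + C{\left(6,2 \right)}\right)^{2} = \left(\left(-2\right) 6 + \left(2 + \frac{1}{2} \cdot 2\right)\right)^{2} = \left(-12 + \left(2 + 1\right)\right)^{2} = \left(-12 + 3\right)^{2} = \left(-9\right)^{2} = 81$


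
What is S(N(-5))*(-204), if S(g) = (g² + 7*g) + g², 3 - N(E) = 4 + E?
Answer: -12240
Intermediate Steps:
N(E) = -1 - E (N(E) = 3 - (4 + E) = 3 + (-4 - E) = -1 - E)
S(g) = 2*g² + 7*g
S(N(-5))*(-204) = ((-1 - 1*(-5))*(7 + 2*(-1 - 1*(-5))))*(-204) = ((-1 + 5)*(7 + 2*(-1 + 5)))*(-204) = (4*(7 + 2*4))*(-204) = (4*(7 + 8))*(-204) = (4*15)*(-204) = 60*(-204) = -12240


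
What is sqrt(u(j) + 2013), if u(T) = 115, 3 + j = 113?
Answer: 4*sqrt(133) ≈ 46.130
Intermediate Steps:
j = 110 (j = -3 + 113 = 110)
sqrt(u(j) + 2013) = sqrt(115 + 2013) = sqrt(2128) = 4*sqrt(133)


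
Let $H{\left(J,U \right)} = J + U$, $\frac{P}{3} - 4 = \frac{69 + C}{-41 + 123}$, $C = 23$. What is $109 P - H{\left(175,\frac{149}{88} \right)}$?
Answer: $\frac{5405451}{3608} \approx 1498.2$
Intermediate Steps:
$P = \frac{630}{41}$ ($P = 12 + 3 \frac{69 + 23}{-41 + 123} = 12 + 3 \cdot \frac{92}{82} = 12 + 3 \cdot 92 \cdot \frac{1}{82} = 12 + 3 \cdot \frac{46}{41} = 12 + \frac{138}{41} = \frac{630}{41} \approx 15.366$)
$109 P - H{\left(175,\frac{149}{88} \right)} = 109 \cdot \frac{630}{41} - \left(175 + \frac{149}{88}\right) = \frac{68670}{41} - \left(175 + 149 \cdot \frac{1}{88}\right) = \frac{68670}{41} - \left(175 + \frac{149}{88}\right) = \frac{68670}{41} - \frac{15549}{88} = \frac{5405451}{3608}$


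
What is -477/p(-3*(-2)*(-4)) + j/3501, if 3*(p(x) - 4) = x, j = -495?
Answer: 185333/1556 ≈ 119.11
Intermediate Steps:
p(x) = 4 + x/3
-477/p(-3*(-2)*(-4)) + j/3501 = -477/(4 + (-3*(-2)*(-4))/3) - 495/3501 = -477/(4 + (6*(-4))/3) - 495*1/3501 = -477/(4 + (1/3)*(-24)) - 55/389 = -477/(4 - 8) - 55/389 = -477/(-4) - 55/389 = -477*(-1/4) - 55/389 = 477/4 - 55/389 = 185333/1556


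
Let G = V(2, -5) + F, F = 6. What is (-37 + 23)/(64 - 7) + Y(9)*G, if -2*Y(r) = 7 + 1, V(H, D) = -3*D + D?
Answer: -3662/57 ≈ -64.246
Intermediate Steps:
V(H, D) = -2*D
Y(r) = -4 (Y(r) = -(7 + 1)/2 = -½*8 = -4)
G = 16 (G = -2*(-5) + 6 = 10 + 6 = 16)
(-37 + 23)/(64 - 7) + Y(9)*G = (-37 + 23)/(64 - 7) - 4*16 = -14/57 - 64 = -3662/57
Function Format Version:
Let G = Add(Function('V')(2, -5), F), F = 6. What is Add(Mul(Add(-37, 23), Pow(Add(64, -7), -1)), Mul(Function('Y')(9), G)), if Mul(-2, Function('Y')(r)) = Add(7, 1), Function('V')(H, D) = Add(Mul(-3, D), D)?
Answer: Rational(-3662, 57) ≈ -64.246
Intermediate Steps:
Function('V')(H, D) = Mul(-2, D)
Function('Y')(r) = -4 (Function('Y')(r) = Mul(Rational(-1, 2), Add(7, 1)) = Mul(Rational(-1, 2), 8) = -4)
G = 16 (G = Add(Mul(-2, -5), 6) = Add(10, 6) = 16)
Add(Mul(Add(-37, 23), Pow(Add(64, -7), -1)), Mul(Function('Y')(9), G)) = Add(Mul(Add(-37, 23), Pow(Add(64, -7), -1)), Mul(-4, 16)) = Add(Mul(-14, Pow(57, -1)), -64) = Add(Mul(-14, Rational(1, 57)), -64) = Add(Rational(-14, 57), -64) = Rational(-3662, 57)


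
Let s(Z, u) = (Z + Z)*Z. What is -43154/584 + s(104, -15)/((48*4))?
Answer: 33965/876 ≈ 38.773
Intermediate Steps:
s(Z, u) = 2*Z² (s(Z, u) = (2*Z)*Z = 2*Z²)
-43154/584 + s(104, -15)/((48*4)) = -43154/584 + (2*104²)/((48*4)) = -43154*1/584 + (2*10816)/192 = -21577/292 + 21632*(1/192) = -21577/292 + 338/3 = 33965/876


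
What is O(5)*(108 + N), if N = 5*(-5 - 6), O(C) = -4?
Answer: -212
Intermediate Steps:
N = -55 (N = 5*(-11) = -55)
O(5)*(108 + N) = -4*(108 - 55) = -4*53 = -212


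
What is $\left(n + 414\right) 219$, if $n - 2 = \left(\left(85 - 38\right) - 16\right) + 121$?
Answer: $124392$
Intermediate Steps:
$n = 154$ ($n = 2 + \left(\left(\left(85 - 38\right) - 16\right) + 121\right) = 2 + \left(\left(47 - 16\right) + 121\right) = 2 + \left(31 + 121\right) = 2 + 152 = 154$)
$\left(n + 414\right) 219 = \left(154 + 414\right) 219 = 568 \cdot 219 = 124392$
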